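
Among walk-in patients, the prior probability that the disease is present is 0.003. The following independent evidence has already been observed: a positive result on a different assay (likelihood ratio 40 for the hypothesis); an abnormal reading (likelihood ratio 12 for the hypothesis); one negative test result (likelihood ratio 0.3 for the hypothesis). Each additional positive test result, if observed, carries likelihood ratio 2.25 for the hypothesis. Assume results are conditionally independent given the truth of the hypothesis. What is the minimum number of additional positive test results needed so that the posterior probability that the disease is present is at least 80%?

3

Prior odds = 0.003/0.997 = 3/997.
Combined Bayes factor of the evidence already in hand = 40 × 12 × 0.3 = 144.
Odds after that evidence = (3/997) × 144 = 432/997.
Target odds = 0.8/0.2 = 4.
Need 2.25ⁿ ≥ 4 ÷ (432/997) = 997/108.
2.25² = 5.0625 falls short of 997/108 but 2.25³ = 11.390625 reaches it, so n = 3.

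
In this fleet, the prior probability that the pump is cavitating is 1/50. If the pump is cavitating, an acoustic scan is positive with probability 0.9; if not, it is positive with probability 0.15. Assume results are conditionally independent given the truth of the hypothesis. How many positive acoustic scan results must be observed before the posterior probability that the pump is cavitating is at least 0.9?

4

Prior odds: 0.02 ÷ 0.98 = 1/49.
Likelihood ratio of a positive = 0.9/0.15 = 6.
Target odds: 0.9 ÷ 0.1 = 9.
Require 6ⁿ ≥ 9 ÷ (1/49) = 441.
6³ = 216 falls short of 441 but 6⁴ = 1296 reaches it, so n = 4.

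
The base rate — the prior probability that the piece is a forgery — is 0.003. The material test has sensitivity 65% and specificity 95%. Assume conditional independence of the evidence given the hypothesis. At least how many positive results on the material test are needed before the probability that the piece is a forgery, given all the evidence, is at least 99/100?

5

Prior odds: 0.003 ÷ 0.997 = 3/997.
False-positive rate = 1 − 0.95 = 0.05; likelihood ratio of a positive = 0.65/0.05 = 13.
Target odds: 0.99 ÷ 0.01 = 99.
Need (3/997) × 13ⁿ ≥ 99, i.e. 13ⁿ ≥ 32901.
13⁴ = 28561 falls short of 32901 but 13⁵ = 371293 reaches it, so n = 5.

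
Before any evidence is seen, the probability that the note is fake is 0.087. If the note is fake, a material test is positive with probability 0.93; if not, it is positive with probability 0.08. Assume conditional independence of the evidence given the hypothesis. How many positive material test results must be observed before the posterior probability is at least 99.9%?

Prior odds = 0.087/0.913 = 87/913.
Likelihood ratio of a positive = 0.93/0.08 = 11.625.
Target posterior odds = 0.999/0.001 = 999.
Require 11.625ⁿ ≥ 999 ÷ (87/913) = 304029/29.
11.625³ = 804357/512 falls short of 304029/29 but 11.625⁴ = 74805201/4096 reaches it, so n = 4.

4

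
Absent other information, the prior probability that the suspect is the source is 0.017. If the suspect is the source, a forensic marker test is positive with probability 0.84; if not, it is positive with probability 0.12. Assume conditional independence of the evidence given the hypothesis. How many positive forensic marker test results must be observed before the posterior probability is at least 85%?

3

Prior odds: 0.017 ÷ 0.983 = 17/983.
Likelihood ratio of a positive = 0.84/0.12 = 7.
Target odds: 0.85 ÷ 0.15 = 17/3.
Need (17/983) × 7ⁿ ≥ 17/3, i.e. 7ⁿ ≥ 983/3.
7² = 49 falls short of 983/3 but 7³ = 343 reaches it, so n = 3.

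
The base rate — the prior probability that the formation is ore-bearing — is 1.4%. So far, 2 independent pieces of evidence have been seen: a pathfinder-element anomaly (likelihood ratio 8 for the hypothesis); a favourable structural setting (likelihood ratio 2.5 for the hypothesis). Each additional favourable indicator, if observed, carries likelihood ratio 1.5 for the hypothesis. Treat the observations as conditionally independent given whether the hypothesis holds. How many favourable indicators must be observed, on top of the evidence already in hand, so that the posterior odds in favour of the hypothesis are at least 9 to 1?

9

Prior odds = 0.014/0.986 = 7/493.
Combined Bayes factor of the evidence already in hand = 8 × 2.5 = 20.
Odds after that evidence = (7/493) × 20 = 140/493.
Target odds = 9.
Need 1.5ⁿ ≥ 9 ÷ (140/493) = 4437/140.
1.5⁸ = 25.62890625 falls short of 4437/140 but 1.5⁹ = 19683/512 reaches it, so n = 9.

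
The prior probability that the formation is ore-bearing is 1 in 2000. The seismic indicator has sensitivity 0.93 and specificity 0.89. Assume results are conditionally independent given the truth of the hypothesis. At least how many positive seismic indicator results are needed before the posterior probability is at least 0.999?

7

Prior odds: 0.0005 ÷ 0.9995 = 1/1999.
False-positive rate = 1 − 0.89 = 0.11; likelihood ratio of a positive = 0.93/0.11 = 93/11.
Target odds: 0.999 ÷ 0.001 = 999.
Need (1/1999) × (93/11)ⁿ ≥ 999, i.e. (93/11)ⁿ ≥ 1997001.
(93/11)⁶ ≈365209 falls short of 1997001 but (93/11)⁷ ≈3.08768e+06 reaches it, so n = 7.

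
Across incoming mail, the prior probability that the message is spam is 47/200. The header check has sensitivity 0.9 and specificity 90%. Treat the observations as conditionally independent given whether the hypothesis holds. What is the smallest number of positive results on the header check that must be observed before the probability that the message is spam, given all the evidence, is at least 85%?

2

Prior odds: 0.235 ÷ 0.765 = 47/153.
False-positive rate = 1 − 0.9 = 0.1; likelihood ratio of a positive = 0.9/0.1 = 9.
Target posterior odds = 0.85/0.15 = 17/3.
Need (47/153) × 9ⁿ ≥ 17/3, i.e. 9ⁿ ≥ 867/47.
9¹ = 9 falls short of 867/47 but 9² = 81 reaches it, so n = 2.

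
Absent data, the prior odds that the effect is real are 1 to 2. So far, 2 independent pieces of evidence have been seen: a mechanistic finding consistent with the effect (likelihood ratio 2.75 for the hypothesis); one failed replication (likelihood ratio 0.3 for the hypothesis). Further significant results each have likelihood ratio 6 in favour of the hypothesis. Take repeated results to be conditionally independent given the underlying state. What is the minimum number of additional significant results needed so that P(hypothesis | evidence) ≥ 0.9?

2

Prior odds = 0.5.
Combined Bayes factor of the evidence already in hand = 2.75 × 0.3 = 0.825.
Odds after that evidence = 0.5 × 0.825 = 0.4125.
Target odds = 0.9/0.1 = 9.
Need 6ⁿ ≥ 9 ÷ 0.4125 = 240/11.
6¹ = 6 falls short of 240/11 but 6² = 36 reaches it, so n = 2.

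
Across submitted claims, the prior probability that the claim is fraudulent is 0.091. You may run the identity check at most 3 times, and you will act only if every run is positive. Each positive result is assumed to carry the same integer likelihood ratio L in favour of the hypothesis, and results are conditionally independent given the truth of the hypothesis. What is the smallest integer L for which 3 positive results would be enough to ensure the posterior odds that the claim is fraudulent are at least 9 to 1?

Prior odds = 0.091/0.909 = 91/909.
Target odds = 9.
Need L³ ≥ 9 ÷ (91/909) = 8181/91.
4³ = 64 < 8181/91 ≤ 125 = 5³, so L = 5.

5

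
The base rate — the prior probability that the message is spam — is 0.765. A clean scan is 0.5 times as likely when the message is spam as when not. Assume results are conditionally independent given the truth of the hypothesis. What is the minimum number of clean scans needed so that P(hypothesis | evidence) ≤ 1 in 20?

Prior odds = 0.765/0.235 = 153/47.
Likelihood ratio per clean scan = 0.5.
Target odds: 0.05 ÷ 0.95 = 1/19.
Require 0.5ⁿ ≤ 1/19 ÷ (153/47) = 47/2907.
0.5⁵ = 0.03125 is still above 47/2907 but 0.5⁶ = 0.015625 is at or below it, so n = 6.

6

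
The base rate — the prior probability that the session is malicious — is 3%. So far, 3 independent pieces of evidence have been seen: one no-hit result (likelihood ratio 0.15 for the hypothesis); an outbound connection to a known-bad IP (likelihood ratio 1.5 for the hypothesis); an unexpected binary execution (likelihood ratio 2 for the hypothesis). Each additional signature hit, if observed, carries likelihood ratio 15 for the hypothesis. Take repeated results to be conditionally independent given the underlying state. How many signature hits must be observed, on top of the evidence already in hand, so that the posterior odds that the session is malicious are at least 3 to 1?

2

Prior odds = 0.03/0.97 = 3/97.
Combined Bayes factor of the evidence already in hand = 0.15 × 1.5 × 2 = 0.45.
Odds after that evidence = (3/97) × 0.45 = 27/1940.
Target odds = 3.
Need 15ⁿ ≥ 3 ÷ (27/1940) = 1940/9.
15¹ = 15 falls short of 1940/9 but 15² = 225 reaches it, so n = 2.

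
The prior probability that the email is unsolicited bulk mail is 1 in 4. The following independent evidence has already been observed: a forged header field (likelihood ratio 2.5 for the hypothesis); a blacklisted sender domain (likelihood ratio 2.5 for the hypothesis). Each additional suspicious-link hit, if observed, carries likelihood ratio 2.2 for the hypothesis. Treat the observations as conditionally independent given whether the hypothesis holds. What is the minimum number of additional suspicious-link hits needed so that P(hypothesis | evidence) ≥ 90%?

2

Prior odds = 0.25/0.75 = 1/3.
Combined Bayes factor of the evidence already in hand = 2.5 × 2.5 = 6.25.
Odds after that evidence = (1/3) × 6.25 = 25/12.
Target odds = 0.9/0.1 = 9.
Need 2.2ⁿ ≥ 9 ÷ (25/12) = 4.32.
2.2¹ = 2.2 falls short of 4.32 but 2.2² = 4.84 reaches it, so n = 2.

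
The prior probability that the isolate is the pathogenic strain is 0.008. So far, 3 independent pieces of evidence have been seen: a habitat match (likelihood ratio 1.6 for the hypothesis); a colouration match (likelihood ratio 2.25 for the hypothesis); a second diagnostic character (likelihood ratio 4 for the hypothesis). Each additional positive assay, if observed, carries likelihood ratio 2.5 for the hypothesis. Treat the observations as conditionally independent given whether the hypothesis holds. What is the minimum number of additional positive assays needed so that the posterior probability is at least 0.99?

8

Prior odds = 0.008/0.992 = 1/124.
Combined Bayes factor of the evidence already in hand = 1.6 × 2.25 × 4 = 14.4.
Odds after that evidence = (1/124) × 14.4 = 18/155.
Target odds = 0.99/0.01 = 99.
Need 2.5ⁿ ≥ 99 ÷ (18/155) = 852.5.
2.5⁷ = 610.3515625 falls short of 852.5 but 2.5⁸ = 390625/256 reaches it, so n = 8.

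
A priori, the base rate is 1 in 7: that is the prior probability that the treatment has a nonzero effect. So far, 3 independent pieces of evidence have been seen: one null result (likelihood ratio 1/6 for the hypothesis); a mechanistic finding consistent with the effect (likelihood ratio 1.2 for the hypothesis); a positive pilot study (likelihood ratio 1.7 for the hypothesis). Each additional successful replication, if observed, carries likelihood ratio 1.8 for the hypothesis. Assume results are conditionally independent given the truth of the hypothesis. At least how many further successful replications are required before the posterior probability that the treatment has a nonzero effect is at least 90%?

9

Prior odds = (1/7)/(6/7) = 1/6.
Combined Bayes factor of the evidence already in hand = (1/6) × 1.2 × 1.7 = 0.34.
Odds after that evidence = (1/6) × 0.34 = 17/300.
Target odds = 0.9/0.1 = 9.
Need 1.8ⁿ ≥ 9 ÷ (17/300) = 2700/17.
1.8⁸ = 43046721/390625 falls short of 2700/17 but 1.8⁹ = 387420489/1953125 reaches it, so n = 9.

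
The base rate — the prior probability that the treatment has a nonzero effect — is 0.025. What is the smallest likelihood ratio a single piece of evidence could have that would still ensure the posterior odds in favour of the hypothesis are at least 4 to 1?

156

Prior odds = 0.025/0.975 = 1/39.
Target odds = 4.
Required Bayes factor = 4 ÷ (1/39) = 156.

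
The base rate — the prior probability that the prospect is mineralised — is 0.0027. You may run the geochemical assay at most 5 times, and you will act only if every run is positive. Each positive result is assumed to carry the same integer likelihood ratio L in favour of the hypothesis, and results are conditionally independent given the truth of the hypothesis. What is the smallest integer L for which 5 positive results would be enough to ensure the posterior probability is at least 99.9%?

Prior odds = 0.0027/0.9973 = 27/9973.
Target odds = 0.999/0.001 = 999.
Need L⁵ ≥ 999 ÷ (27/9973) = 369001.
12⁵ = 248832 < 369001 ≤ 371293 = 13⁵, so L = 13.

13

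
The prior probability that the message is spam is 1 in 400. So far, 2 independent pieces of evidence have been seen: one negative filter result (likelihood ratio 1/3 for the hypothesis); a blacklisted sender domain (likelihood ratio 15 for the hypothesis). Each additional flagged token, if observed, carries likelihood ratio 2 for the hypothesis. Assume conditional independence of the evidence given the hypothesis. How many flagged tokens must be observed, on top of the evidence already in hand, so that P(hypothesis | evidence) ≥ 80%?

9

Prior odds = 0.0025/0.9975 = 1/399.
Combined Bayes factor of the evidence already in hand = (1/3) × 15 = 5.
Odds after that evidence = (1/399) × 5 = 5/399.
Target odds = 0.8/0.2 = 4.
Need 2ⁿ ≥ 4 ÷ (5/399) = 319.2.
2⁸ = 256 falls short of 319.2 but 2⁹ = 512 reaches it, so n = 9.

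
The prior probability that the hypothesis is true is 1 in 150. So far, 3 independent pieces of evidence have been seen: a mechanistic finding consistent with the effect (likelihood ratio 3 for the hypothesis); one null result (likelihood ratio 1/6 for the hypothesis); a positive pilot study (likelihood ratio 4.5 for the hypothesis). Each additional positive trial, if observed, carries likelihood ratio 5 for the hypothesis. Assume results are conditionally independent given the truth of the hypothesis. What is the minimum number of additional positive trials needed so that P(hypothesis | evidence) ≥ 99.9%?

7

Prior odds = (1/150)/(149/150) = 1/149.
Combined Bayes factor of the evidence already in hand = 3 × (1/6) × 4.5 = 2.25.
Odds after that evidence = (1/149) × 2.25 = 9/596.
Target odds = 0.999/0.001 = 999.
Need 5ⁿ ≥ 999 ÷ (9/596) = 66156.
5⁶ = 15625 falls short of 66156 but 5⁷ = 78125 reaches it, so n = 7.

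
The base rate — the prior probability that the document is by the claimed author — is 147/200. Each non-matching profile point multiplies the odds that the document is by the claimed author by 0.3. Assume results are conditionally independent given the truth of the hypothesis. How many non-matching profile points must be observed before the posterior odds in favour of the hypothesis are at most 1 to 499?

Prior odds = 0.735/0.265 = 147/53.
Likelihood ratio per non-matching profile point = 0.3.
Target odds = 1/499.
Need (147/53) × 0.3ⁿ ≤ 1/499, i.e. 0.3ⁿ ≤ 53/73353.
0.3⁶ = 729/1000000 is still above 53/73353 but 0.3⁷ = 2187/10000000 is at or below it, so n = 7.

7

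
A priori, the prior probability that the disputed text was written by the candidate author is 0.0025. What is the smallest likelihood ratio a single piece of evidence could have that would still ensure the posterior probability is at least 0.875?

Prior odds = 0.0025/0.9975 = 1/399.
Target odds = 0.875/0.125 = 7.
Required Bayes factor = 7 ÷ (1/399) = 2793.

2793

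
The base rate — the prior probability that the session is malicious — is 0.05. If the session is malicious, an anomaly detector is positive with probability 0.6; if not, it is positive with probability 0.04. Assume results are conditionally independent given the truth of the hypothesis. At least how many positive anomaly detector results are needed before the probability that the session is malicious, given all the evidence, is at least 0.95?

3

Prior odds = 0.05/0.95 = 1/19.
Likelihood ratio of a positive = 0.6/0.04 = 15.
Target posterior odds = 0.95/0.05 = 19.
Need (1/19) × 15ⁿ ≥ 19, i.e. 15ⁿ ≥ 361.
15² = 225 falls short of 361 but 15³ = 3375 reaches it, so n = 3.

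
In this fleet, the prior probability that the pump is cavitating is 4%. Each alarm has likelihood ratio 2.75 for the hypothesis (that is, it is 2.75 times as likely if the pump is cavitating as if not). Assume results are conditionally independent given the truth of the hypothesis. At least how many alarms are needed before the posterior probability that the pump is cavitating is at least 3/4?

5

Prior odds: 0.04 ÷ 0.96 = 1/24.
Likelihood ratio per alarm = 2.75.
Target odds: 0.75 ÷ 0.25 = 3.
Require 2.75ⁿ ≥ 3 ÷ (1/24) = 72.
2.75⁴ = 57.19140625 falls short of 72 but 2.75⁵ = 161051/1024 reaches it, so n = 5.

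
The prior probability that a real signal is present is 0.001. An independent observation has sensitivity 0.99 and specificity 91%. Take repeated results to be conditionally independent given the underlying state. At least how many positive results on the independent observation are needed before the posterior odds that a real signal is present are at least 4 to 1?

Prior odds = 0.001/0.999 = 1/999.
False-positive rate = 1 − 0.91 = 0.09; likelihood ratio of a positive = 0.99/0.09 = 11.
Target odds = 4.
Need (1/999) × 11ⁿ ≥ 4, i.e. 11ⁿ ≥ 3996.
11³ = 1331 falls short of 3996 but 11⁴ = 14641 reaches it, so n = 4.

4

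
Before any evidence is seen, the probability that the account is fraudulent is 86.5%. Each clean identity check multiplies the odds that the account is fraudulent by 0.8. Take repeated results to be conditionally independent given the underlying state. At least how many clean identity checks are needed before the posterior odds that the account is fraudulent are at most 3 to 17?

17

Prior odds = 0.865/0.135 = 173/27.
Likelihood ratio per clean identity check = 0.8.
Target odds = 3/17.
Need (173/27) × 0.8ⁿ ≤ 3/17, i.e. 0.8ⁿ ≤ 81/2941.
0.8¹⁶ ≈0.0281475 is still above 81/2941 but 0.8¹⁷ ≈0.022518 is at or below it, so n = 17.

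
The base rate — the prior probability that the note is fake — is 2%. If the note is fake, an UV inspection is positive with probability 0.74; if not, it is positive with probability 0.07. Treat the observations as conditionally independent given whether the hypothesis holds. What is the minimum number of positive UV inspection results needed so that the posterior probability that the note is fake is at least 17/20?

3

Prior odds = 0.02/0.98 = 1/49.
Likelihood ratio of a positive = 0.74/0.07 = 74/7.
Target odds: 0.85 ÷ 0.15 = 17/3.
Need (1/49) × (74/7)ⁿ ≥ 17/3, i.e. (74/7)ⁿ ≥ 833/3.
(74/7)² = 5476/49 falls short of 833/3 but (74/7)³ = 405224/343 reaches it, so n = 3.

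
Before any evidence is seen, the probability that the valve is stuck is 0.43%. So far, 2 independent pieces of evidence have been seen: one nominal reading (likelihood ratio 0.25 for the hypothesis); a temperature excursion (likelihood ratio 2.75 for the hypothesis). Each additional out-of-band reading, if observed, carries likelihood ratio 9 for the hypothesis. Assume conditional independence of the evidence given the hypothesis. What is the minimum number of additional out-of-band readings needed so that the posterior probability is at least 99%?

Prior odds = 0.0043/0.9957 = 43/9957.
Combined Bayes factor of the evidence already in hand = 0.25 × 2.75 = 0.6875.
Odds after that evidence = (43/9957) × 0.6875 = 473/159312.
Target odds = 0.99/0.01 = 99.
Need 9ⁿ ≥ 99 ÷ (473/159312) = 1433808/43.
9⁴ = 6561 falls short of 1433808/43 but 9⁵ = 59049 reaches it, so n = 5.

5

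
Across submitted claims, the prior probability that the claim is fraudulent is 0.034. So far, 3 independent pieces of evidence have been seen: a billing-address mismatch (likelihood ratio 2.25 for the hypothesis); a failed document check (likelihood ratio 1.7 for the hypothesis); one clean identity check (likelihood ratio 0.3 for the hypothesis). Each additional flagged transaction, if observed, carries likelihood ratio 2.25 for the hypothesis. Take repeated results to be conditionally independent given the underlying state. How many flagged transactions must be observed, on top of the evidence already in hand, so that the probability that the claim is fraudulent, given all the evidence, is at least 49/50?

Prior odds = 0.034/0.966 = 17/483.
Combined Bayes factor of the evidence already in hand = 2.25 × 1.7 × 0.3 = 1.1475.
Odds after that evidence = (17/483) × 1.1475 = 2601/64400.
Target odds = 0.98/0.02 = 49.
Need 2.25ⁿ ≥ 49 ÷ (2601/64400) = 3155600/2601.
2.25⁸ = 43046721/65536 falls short of 3155600/2601 but 2.25⁹ = 387420489/262144 reaches it, so n = 9.

9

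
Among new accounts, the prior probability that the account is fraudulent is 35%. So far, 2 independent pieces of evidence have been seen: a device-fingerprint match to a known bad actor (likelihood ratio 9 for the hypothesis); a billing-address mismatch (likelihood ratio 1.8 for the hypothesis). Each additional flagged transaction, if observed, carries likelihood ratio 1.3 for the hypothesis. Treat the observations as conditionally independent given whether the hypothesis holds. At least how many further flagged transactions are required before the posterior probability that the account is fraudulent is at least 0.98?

7

Prior odds = 0.35/0.65 = 7/13.
Combined Bayes factor of the evidence already in hand = 9 × 1.8 = 16.2.
Odds after that evidence = (7/13) × 16.2 = 567/65.
Target odds = 0.98/0.02 = 49.
Need 1.3ⁿ ≥ 49 ÷ (567/65) = 455/81.
1.3⁶ = 4826809/1000000 falls short of 455/81 but 1.3⁷ = 62748517/10000000 reaches it, so n = 7.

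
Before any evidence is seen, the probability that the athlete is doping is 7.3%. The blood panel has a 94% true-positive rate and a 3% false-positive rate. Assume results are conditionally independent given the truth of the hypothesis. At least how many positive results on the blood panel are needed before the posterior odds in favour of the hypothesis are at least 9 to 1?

2

Prior odds = 0.073/0.927 = 73/927.
Likelihood ratio of a positive result = 0.94/0.03 = 94/3.
Target odds = 9.
Require (94/3)ⁿ ≥ 9 ÷ (73/927) = 8343/73.
(94/3)¹ = 94/3 falls short of 8343/73 but (94/3)² = 8836/9 reaches it, so n = 2.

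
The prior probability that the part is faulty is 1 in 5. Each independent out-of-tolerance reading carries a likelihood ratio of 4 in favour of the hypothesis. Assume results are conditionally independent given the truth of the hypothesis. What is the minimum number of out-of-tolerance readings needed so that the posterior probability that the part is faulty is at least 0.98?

4

Prior odds = 0.2/0.8 = 0.25.
Likelihood ratio per out-of-tolerance reading = 4.
Target odds: 0.98 ÷ 0.02 = 49.
Require 4ⁿ ≥ 49 ÷ 0.25 = 196.
4³ = 64 falls short of 196 but 4⁴ = 256 reaches it, so n = 4.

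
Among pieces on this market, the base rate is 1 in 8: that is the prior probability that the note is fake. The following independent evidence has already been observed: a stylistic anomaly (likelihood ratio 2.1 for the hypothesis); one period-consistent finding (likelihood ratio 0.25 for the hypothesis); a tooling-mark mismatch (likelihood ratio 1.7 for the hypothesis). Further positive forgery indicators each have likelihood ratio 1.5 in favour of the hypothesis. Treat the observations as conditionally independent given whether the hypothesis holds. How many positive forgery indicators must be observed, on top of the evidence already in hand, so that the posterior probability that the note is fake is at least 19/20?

13

Prior odds = 0.125/0.875 = 1/7.
Combined Bayes factor of the evidence already in hand = 2.1 × 0.25 × 1.7 = 0.8925.
Odds after that evidence = (1/7) × 0.8925 = 0.1275.
Target odds = 0.95/0.05 = 19.
Need 1.5ⁿ ≥ 19 ÷ 0.1275 = 7600/51.
1.5¹² = 531441/4096 falls short of 7600/51 but 1.5¹³ = 1594323/8192 reaches it, so n = 13.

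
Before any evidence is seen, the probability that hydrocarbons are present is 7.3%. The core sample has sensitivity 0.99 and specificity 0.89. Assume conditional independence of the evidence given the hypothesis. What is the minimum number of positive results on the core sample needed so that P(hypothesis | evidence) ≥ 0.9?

Prior odds = 0.073/0.927 = 73/927.
False-positive rate = 1 − 0.89 = 0.11; likelihood ratio of a positive = 0.99/0.11 = 9.
Target posterior odds = 0.9/0.1 = 9.
Need (73/927) × 9ⁿ ≥ 9, i.e. 9ⁿ ≥ 8343/73.
9² = 81 falls short of 8343/73 but 9³ = 729 reaches it, so n = 3.

3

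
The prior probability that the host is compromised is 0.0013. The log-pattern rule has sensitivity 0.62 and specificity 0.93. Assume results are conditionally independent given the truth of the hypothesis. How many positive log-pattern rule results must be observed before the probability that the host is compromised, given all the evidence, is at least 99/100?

Prior odds = 0.0013/0.9987 = 13/9987.
False-positive rate = 1 − 0.93 = 0.07; likelihood ratio of a positive = 0.62/0.07 = 62/7.
Target odds: 0.99 ÷ 0.01 = 99.
Require (62/7)ⁿ ≥ 99 ÷ (13/9987) = 988713/13.
(62/7)⁵ = 916132832/16807 falls short of 988713/13 but (62/7)⁶ ≈482794 reaches it, so n = 6.

6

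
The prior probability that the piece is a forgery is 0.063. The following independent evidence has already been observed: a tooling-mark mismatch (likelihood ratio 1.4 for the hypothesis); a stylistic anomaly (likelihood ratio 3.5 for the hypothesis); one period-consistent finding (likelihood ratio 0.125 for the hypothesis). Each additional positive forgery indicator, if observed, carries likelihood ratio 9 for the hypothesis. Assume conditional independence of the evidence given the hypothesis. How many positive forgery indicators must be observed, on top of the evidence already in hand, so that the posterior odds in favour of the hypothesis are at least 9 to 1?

3

Prior odds = 0.063/0.937 = 63/937.
Combined Bayes factor of the evidence already in hand = 1.4 × 3.5 × 0.125 = 0.6125.
Odds after that evidence = (63/937) × 0.6125 = 3087/74960.
Target odds = 9.
Need 9ⁿ ≥ 9 ÷ (3087/74960) = 74960/343.
9² = 81 falls short of 74960/343 but 9³ = 729 reaches it, so n = 3.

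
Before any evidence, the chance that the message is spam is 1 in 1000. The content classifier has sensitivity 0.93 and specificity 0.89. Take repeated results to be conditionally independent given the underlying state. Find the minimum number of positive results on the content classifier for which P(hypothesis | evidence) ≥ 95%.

Prior odds = 0.001/0.999 = 1/999.
False-positive rate = 1 − 0.89 = 0.11; likelihood ratio of a positive = 0.93/0.11 = 93/11.
Target posterior odds = 0.95/0.05 = 19.
Need (1/999) × (93/11)ⁿ ≥ 19, i.e. (93/11)ⁿ ≥ 18981.
(93/11)⁴ = 74805201/14641 falls short of 18981 but (93/11)⁵ ≈43196.8 reaches it, so n = 5.

5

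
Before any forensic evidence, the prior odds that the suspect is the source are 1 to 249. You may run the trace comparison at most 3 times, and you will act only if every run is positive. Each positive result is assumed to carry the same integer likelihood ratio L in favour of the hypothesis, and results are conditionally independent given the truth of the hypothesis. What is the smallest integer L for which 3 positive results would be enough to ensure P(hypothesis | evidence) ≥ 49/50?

Prior odds = 1/249.
Target odds = 0.98/0.02 = 49.
Need L³ ≥ 49 ÷ (1/249) = 12201.
23³ = 12167 < 12201 ≤ 13824 = 24³, so L = 24.

24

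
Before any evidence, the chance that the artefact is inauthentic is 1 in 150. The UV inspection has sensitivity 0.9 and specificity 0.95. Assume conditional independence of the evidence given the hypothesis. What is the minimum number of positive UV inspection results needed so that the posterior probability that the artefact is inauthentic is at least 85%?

3

Prior odds = (1/150)/(149/150) = 1/149.
False-positive rate = 1 − 0.95 = 0.05; likelihood ratio of a positive = 0.9/0.05 = 18.
Target posterior odds = 0.85/0.15 = 17/3.
Require 18ⁿ ≥ 17/3 ÷ (1/149) = 2533/3.
18² = 324 falls short of 2533/3 but 18³ = 5832 reaches it, so n = 3.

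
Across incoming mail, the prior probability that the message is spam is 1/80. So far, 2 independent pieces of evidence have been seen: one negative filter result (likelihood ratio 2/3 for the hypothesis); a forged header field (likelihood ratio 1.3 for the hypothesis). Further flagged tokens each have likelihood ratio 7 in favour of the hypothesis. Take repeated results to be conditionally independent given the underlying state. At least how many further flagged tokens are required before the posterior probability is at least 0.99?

5

Prior odds = 0.0125/0.9875 = 1/79.
Combined Bayes factor of the evidence already in hand = (2/3) × 1.3 = 13/15.
Odds after that evidence = (1/79) × 13/15 = 13/1185.
Target odds = 0.99/0.01 = 99.
Need 7ⁿ ≥ 99 ÷ (13/1185) = 117315/13.
7⁴ = 2401 falls short of 117315/13 but 7⁵ = 16807 reaches it, so n = 5.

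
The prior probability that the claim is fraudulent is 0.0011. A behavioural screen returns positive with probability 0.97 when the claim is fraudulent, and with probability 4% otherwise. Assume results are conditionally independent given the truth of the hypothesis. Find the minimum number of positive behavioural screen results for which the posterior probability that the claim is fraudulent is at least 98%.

Prior odds = 0.0011/0.9989 = 11/9989.
Likelihood ratio of a positive result = 0.97/0.04 = 24.25.
Target posterior odds = 0.98/0.02 = 49.
Require 24.25ⁿ ≥ 49 ÷ (11/9989) = 489461/11.
24.25³ = 912673/64 falls short of 489461/11 but 24.25⁴ = 88529281/256 reaches it, so n = 4.

4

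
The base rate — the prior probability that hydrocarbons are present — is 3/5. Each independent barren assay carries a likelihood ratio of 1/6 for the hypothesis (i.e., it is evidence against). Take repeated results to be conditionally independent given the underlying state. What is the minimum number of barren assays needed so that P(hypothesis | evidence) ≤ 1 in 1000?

5

Prior odds = 0.6/0.4 = 1.5.
Likelihood ratio per barren assay = 1/6.
Target posterior odds = 0.001/0.999 = 1/999.
Require (1/6)ⁿ ≤ 1/999 ÷ 1.5 = 2/2997.
(1/6)⁴ = 1/1296 is still above 2/2997 but (1/6)⁵ = 1/7776 is at or below it, so n = 5.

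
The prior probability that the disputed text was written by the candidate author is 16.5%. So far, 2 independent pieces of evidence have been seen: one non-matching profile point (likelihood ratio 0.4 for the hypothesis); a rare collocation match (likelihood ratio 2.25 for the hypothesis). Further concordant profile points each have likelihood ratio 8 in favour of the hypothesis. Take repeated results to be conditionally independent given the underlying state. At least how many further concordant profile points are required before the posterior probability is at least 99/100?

4

Prior odds = 0.165/0.835 = 33/167.
Combined Bayes factor of the evidence already in hand = 0.4 × 2.25 = 0.9.
Odds after that evidence = (33/167) × 0.9 = 297/1670.
Target odds = 0.99/0.01 = 99.
Need 8ⁿ ≥ 99 ÷ (297/1670) = 1670/3.
8³ = 512 falls short of 1670/3 but 8⁴ = 4096 reaches it, so n = 4.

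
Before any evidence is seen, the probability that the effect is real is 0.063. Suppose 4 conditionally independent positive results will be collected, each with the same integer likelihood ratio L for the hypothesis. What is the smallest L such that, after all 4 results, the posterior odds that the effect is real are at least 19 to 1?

Prior odds = 0.063/0.937 = 63/937.
Target odds = 19.
Need L⁴ ≥ 19 ÷ (63/937) = 17803/63.
4⁴ = 256 < 17803/63 ≤ 625 = 5⁴, so L = 5.

5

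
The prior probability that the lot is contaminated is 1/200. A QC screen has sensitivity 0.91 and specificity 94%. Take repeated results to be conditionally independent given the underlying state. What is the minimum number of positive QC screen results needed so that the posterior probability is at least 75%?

Prior odds: 0.005 ÷ 0.995 = 1/199.
False-positive rate = 1 − 0.94 = 0.06; likelihood ratio of a positive = 0.91/0.06 = 91/6.
Target posterior odds = 0.75/0.25 = 3.
Need (1/199) × (91/6)ⁿ ≥ 3, i.e. (91/6)ⁿ ≥ 597.
(91/6)² = 8281/36 falls short of 597 but (91/6)³ = 753571/216 reaches it, so n = 3.

3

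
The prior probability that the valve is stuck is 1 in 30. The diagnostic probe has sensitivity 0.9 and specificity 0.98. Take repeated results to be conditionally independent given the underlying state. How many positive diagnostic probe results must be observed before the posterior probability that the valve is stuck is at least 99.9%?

Prior odds: (1/30) ÷ (29/30) = 1/29.
False-positive rate = 1 − 0.98 = 0.02; likelihood ratio of a positive = 0.9/0.02 = 45.
Target posterior odds = 0.999/0.001 = 999.
Need (1/29) × 45ⁿ ≥ 999, i.e. 45ⁿ ≥ 28971.
45² = 2025 falls short of 28971 but 45³ = 91125 reaches it, so n = 3.

3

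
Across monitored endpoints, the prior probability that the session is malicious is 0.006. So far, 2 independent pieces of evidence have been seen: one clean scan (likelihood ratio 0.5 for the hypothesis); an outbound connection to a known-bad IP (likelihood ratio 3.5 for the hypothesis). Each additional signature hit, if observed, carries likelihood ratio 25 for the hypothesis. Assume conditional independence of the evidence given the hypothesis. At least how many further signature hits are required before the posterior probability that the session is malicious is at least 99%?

Prior odds = 0.006/0.994 = 3/497.
Combined Bayes factor of the evidence already in hand = 0.5 × 3.5 = 1.75.
Odds after that evidence = (3/497) × 1.75 = 3/284.
Target odds = 0.99/0.01 = 99.
Need 25ⁿ ≥ 99 ÷ (3/284) = 9372.
25² = 625 falls short of 9372 but 25³ = 15625 reaches it, so n = 3.

3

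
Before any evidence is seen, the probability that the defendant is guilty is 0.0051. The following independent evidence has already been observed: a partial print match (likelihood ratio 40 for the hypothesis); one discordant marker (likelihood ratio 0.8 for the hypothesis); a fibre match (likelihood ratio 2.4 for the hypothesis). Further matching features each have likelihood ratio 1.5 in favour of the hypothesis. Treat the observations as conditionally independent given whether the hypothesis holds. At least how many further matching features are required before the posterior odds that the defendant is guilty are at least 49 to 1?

Prior odds = 0.0051/0.9949 = 51/9949.
Combined Bayes factor of the evidence already in hand = 40 × 0.8 × 2.4 = 76.8.
Odds after that evidence = (51/9949) × 76.8 = 19584/49745.
Target odds = 49.
Need 1.5ⁿ ≥ 49 ÷ (19584/49745) = 2437505/19584.
1.5¹¹ = 177147/2048 falls short of 2437505/19584 but 1.5¹² = 531441/4096 reaches it, so n = 12.

12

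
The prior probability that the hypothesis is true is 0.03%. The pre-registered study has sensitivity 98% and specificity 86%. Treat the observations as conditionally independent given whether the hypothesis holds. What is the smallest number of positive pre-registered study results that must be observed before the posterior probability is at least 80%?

Prior odds: 0.0003 ÷ 0.9997 = 3/9997.
False-positive rate = 1 − 0.86 = 0.14; likelihood ratio of a positive = 0.98/0.14 = 7.
Target posterior odds = 0.8/0.2 = 4.
Need (3/9997) × 7ⁿ ≥ 4, i.e. 7ⁿ ≥ 39988/3.
7⁴ = 2401 falls short of 39988/3 but 7⁵ = 16807 reaches it, so n = 5.

5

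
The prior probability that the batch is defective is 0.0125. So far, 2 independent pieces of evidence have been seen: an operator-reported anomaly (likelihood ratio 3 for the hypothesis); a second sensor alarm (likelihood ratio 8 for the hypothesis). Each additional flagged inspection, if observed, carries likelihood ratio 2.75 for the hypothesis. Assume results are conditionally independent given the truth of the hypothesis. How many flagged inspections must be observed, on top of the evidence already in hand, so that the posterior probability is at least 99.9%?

Prior odds = 0.0125/0.9875 = 1/79.
Combined Bayes factor of the evidence already in hand = 3 × 8 = 24.
Odds after that evidence = (1/79) × 24 = 24/79.
Target odds = 0.999/0.001 = 999.
Need 2.75ⁿ ≥ 999 ÷ (24/79) = 3288.375.
2.75⁸ = 214358881/65536 falls short of 3288.375 but 2.75⁹ ≈8994.86 reaches it, so n = 9.

9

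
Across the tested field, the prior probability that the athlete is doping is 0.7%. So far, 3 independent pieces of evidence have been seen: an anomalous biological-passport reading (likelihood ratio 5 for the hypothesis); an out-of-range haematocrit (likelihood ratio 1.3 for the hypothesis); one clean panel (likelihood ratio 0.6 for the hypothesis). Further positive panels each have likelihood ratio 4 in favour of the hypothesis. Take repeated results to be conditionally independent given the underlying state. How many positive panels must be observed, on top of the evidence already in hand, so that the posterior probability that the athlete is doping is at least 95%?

Prior odds = 0.007/0.993 = 7/993.
Combined Bayes factor of the evidence already in hand = 5 × 1.3 × 0.6 = 3.9.
Odds after that evidence = (7/993) × 3.9 = 91/3310.
Target odds = 0.95/0.05 = 19.
Need 4ⁿ ≥ 19 ÷ (91/3310) = 62890/91.
4⁴ = 256 falls short of 62890/91 but 4⁵ = 1024 reaches it, so n = 5.

5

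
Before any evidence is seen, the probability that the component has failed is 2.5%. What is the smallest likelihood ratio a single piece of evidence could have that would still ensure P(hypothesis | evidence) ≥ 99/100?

3861

Prior odds = 0.025/0.975 = 1/39.
Target odds = 0.99/0.01 = 99.
Required Bayes factor = 99 ÷ (1/39) = 3861.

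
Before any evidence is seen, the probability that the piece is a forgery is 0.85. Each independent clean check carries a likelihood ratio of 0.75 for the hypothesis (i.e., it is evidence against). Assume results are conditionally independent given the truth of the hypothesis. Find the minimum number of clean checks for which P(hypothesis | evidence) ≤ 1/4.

Prior odds = 0.85/0.15 = 17/3.
Likelihood ratio per clean check = 0.75.
Target odds: 0.25 ÷ 0.75 = 1/3.
Need (17/3) × 0.75ⁿ ≤ 1/3, i.e. 0.75ⁿ ≤ 1/17.
0.75⁹ = 19683/262144 is still above 1/17 but 0.75¹⁰ = 59049/1048576 is at or below it, so n = 10.

10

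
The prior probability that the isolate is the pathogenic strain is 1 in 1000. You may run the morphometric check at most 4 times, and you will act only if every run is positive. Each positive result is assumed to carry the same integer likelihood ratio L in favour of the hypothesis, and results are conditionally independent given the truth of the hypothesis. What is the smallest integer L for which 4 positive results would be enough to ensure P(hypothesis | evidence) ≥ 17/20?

9

Prior odds = 0.001/0.999 = 1/999.
Target odds = 0.85/0.15 = 17/3.
Need L⁴ ≥ 17/3 ÷ (1/999) = 5661.
8⁴ = 4096 < 5661 ≤ 6561 = 9⁴, so L = 9.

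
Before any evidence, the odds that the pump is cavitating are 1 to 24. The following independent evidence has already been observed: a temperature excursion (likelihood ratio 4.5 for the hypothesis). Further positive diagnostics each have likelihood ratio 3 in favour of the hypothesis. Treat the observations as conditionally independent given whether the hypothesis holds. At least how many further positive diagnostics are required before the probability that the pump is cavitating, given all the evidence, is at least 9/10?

4

Prior odds = 1/24.
Bayes factor of the evidence already in hand = 4.5.
Odds after that evidence = (1/24) × 4.5 = 0.1875.
Target odds = 0.9/0.1 = 9.
Need 3ⁿ ≥ 9 ÷ 0.1875 = 48.
3³ = 27 falls short of 48 but 3⁴ = 81 reaches it, so n = 4.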